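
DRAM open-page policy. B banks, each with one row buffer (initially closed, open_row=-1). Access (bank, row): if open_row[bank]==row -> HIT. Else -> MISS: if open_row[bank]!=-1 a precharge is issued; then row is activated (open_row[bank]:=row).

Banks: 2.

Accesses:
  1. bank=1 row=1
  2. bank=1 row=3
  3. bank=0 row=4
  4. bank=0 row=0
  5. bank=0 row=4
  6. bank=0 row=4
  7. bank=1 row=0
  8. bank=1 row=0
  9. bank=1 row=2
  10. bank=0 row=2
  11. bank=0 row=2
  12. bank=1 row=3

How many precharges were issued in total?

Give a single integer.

Acc 1: bank1 row1 -> MISS (open row1); precharges=0
Acc 2: bank1 row3 -> MISS (open row3); precharges=1
Acc 3: bank0 row4 -> MISS (open row4); precharges=1
Acc 4: bank0 row0 -> MISS (open row0); precharges=2
Acc 5: bank0 row4 -> MISS (open row4); precharges=3
Acc 6: bank0 row4 -> HIT
Acc 7: bank1 row0 -> MISS (open row0); precharges=4
Acc 8: bank1 row0 -> HIT
Acc 9: bank1 row2 -> MISS (open row2); precharges=5
Acc 10: bank0 row2 -> MISS (open row2); precharges=6
Acc 11: bank0 row2 -> HIT
Acc 12: bank1 row3 -> MISS (open row3); precharges=7

Answer: 7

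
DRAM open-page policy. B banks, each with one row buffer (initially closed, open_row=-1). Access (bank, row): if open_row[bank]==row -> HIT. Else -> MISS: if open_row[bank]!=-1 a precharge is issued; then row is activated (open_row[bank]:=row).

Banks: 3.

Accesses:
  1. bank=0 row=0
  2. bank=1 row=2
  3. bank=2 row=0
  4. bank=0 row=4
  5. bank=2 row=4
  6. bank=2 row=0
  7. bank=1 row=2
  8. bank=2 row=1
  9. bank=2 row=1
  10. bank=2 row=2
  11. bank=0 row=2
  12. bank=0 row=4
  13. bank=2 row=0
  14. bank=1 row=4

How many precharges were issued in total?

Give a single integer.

Answer: 9

Derivation:
Acc 1: bank0 row0 -> MISS (open row0); precharges=0
Acc 2: bank1 row2 -> MISS (open row2); precharges=0
Acc 3: bank2 row0 -> MISS (open row0); precharges=0
Acc 4: bank0 row4 -> MISS (open row4); precharges=1
Acc 5: bank2 row4 -> MISS (open row4); precharges=2
Acc 6: bank2 row0 -> MISS (open row0); precharges=3
Acc 7: bank1 row2 -> HIT
Acc 8: bank2 row1 -> MISS (open row1); precharges=4
Acc 9: bank2 row1 -> HIT
Acc 10: bank2 row2 -> MISS (open row2); precharges=5
Acc 11: bank0 row2 -> MISS (open row2); precharges=6
Acc 12: bank0 row4 -> MISS (open row4); precharges=7
Acc 13: bank2 row0 -> MISS (open row0); precharges=8
Acc 14: bank1 row4 -> MISS (open row4); precharges=9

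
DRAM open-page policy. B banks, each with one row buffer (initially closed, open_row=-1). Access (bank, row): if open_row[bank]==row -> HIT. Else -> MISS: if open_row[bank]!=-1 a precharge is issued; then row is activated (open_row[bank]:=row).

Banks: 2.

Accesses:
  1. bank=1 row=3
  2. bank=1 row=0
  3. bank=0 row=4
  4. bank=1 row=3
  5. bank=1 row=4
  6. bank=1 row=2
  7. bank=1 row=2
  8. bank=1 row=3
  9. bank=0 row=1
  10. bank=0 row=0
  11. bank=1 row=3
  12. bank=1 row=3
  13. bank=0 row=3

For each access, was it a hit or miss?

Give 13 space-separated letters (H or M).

Acc 1: bank1 row3 -> MISS (open row3); precharges=0
Acc 2: bank1 row0 -> MISS (open row0); precharges=1
Acc 3: bank0 row4 -> MISS (open row4); precharges=1
Acc 4: bank1 row3 -> MISS (open row3); precharges=2
Acc 5: bank1 row4 -> MISS (open row4); precharges=3
Acc 6: bank1 row2 -> MISS (open row2); precharges=4
Acc 7: bank1 row2 -> HIT
Acc 8: bank1 row3 -> MISS (open row3); precharges=5
Acc 9: bank0 row1 -> MISS (open row1); precharges=6
Acc 10: bank0 row0 -> MISS (open row0); precharges=7
Acc 11: bank1 row3 -> HIT
Acc 12: bank1 row3 -> HIT
Acc 13: bank0 row3 -> MISS (open row3); precharges=8

Answer: M M M M M M H M M M H H M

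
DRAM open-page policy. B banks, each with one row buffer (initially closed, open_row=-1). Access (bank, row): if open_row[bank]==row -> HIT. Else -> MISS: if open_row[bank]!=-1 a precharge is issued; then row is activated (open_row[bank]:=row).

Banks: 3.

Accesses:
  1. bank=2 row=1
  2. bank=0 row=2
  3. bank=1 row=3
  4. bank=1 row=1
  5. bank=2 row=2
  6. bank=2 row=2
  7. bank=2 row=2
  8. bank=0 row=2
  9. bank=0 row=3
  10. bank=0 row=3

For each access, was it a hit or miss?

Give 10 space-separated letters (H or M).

Answer: M M M M M H H H M H

Derivation:
Acc 1: bank2 row1 -> MISS (open row1); precharges=0
Acc 2: bank0 row2 -> MISS (open row2); precharges=0
Acc 3: bank1 row3 -> MISS (open row3); precharges=0
Acc 4: bank1 row1 -> MISS (open row1); precharges=1
Acc 5: bank2 row2 -> MISS (open row2); precharges=2
Acc 6: bank2 row2 -> HIT
Acc 7: bank2 row2 -> HIT
Acc 8: bank0 row2 -> HIT
Acc 9: bank0 row3 -> MISS (open row3); precharges=3
Acc 10: bank0 row3 -> HIT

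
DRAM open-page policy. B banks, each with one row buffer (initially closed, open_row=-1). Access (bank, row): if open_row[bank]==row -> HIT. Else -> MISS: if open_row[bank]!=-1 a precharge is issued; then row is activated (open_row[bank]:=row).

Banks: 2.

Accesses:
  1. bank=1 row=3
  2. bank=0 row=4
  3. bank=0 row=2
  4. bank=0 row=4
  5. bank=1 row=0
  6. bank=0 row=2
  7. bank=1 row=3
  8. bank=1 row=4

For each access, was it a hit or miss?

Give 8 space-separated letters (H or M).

Acc 1: bank1 row3 -> MISS (open row3); precharges=0
Acc 2: bank0 row4 -> MISS (open row4); precharges=0
Acc 3: bank0 row2 -> MISS (open row2); precharges=1
Acc 4: bank0 row4 -> MISS (open row4); precharges=2
Acc 5: bank1 row0 -> MISS (open row0); precharges=3
Acc 6: bank0 row2 -> MISS (open row2); precharges=4
Acc 7: bank1 row3 -> MISS (open row3); precharges=5
Acc 8: bank1 row4 -> MISS (open row4); precharges=6

Answer: M M M M M M M M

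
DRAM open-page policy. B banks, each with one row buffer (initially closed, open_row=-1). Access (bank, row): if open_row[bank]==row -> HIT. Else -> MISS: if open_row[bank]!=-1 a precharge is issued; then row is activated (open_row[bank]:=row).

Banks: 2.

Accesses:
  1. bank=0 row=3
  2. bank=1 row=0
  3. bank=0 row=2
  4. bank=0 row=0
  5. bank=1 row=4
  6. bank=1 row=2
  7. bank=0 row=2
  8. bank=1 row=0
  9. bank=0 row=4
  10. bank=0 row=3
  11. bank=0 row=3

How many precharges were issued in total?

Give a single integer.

Acc 1: bank0 row3 -> MISS (open row3); precharges=0
Acc 2: bank1 row0 -> MISS (open row0); precharges=0
Acc 3: bank0 row2 -> MISS (open row2); precharges=1
Acc 4: bank0 row0 -> MISS (open row0); precharges=2
Acc 5: bank1 row4 -> MISS (open row4); precharges=3
Acc 6: bank1 row2 -> MISS (open row2); precharges=4
Acc 7: bank0 row2 -> MISS (open row2); precharges=5
Acc 8: bank1 row0 -> MISS (open row0); precharges=6
Acc 9: bank0 row4 -> MISS (open row4); precharges=7
Acc 10: bank0 row3 -> MISS (open row3); precharges=8
Acc 11: bank0 row3 -> HIT

Answer: 8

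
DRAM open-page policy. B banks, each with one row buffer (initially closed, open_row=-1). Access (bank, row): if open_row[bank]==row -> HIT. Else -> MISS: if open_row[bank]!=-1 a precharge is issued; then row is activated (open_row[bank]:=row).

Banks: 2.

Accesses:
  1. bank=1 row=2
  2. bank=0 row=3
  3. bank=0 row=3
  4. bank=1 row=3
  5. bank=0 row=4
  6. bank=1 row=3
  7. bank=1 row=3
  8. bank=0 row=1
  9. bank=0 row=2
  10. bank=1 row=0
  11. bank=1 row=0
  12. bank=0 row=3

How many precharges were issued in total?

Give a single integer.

Acc 1: bank1 row2 -> MISS (open row2); precharges=0
Acc 2: bank0 row3 -> MISS (open row3); precharges=0
Acc 3: bank0 row3 -> HIT
Acc 4: bank1 row3 -> MISS (open row3); precharges=1
Acc 5: bank0 row4 -> MISS (open row4); precharges=2
Acc 6: bank1 row3 -> HIT
Acc 7: bank1 row3 -> HIT
Acc 8: bank0 row1 -> MISS (open row1); precharges=3
Acc 9: bank0 row2 -> MISS (open row2); precharges=4
Acc 10: bank1 row0 -> MISS (open row0); precharges=5
Acc 11: bank1 row0 -> HIT
Acc 12: bank0 row3 -> MISS (open row3); precharges=6

Answer: 6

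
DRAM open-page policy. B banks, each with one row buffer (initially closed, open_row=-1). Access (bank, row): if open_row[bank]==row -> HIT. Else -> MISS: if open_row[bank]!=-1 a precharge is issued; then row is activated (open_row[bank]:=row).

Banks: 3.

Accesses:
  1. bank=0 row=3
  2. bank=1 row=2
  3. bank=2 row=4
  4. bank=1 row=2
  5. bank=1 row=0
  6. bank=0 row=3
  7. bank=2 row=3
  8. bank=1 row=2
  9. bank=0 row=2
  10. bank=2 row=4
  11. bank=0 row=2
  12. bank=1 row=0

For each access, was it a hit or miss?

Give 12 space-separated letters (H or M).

Acc 1: bank0 row3 -> MISS (open row3); precharges=0
Acc 2: bank1 row2 -> MISS (open row2); precharges=0
Acc 3: bank2 row4 -> MISS (open row4); precharges=0
Acc 4: bank1 row2 -> HIT
Acc 5: bank1 row0 -> MISS (open row0); precharges=1
Acc 6: bank0 row3 -> HIT
Acc 7: bank2 row3 -> MISS (open row3); precharges=2
Acc 8: bank1 row2 -> MISS (open row2); precharges=3
Acc 9: bank0 row2 -> MISS (open row2); precharges=4
Acc 10: bank2 row4 -> MISS (open row4); precharges=5
Acc 11: bank0 row2 -> HIT
Acc 12: bank1 row0 -> MISS (open row0); precharges=6

Answer: M M M H M H M M M M H M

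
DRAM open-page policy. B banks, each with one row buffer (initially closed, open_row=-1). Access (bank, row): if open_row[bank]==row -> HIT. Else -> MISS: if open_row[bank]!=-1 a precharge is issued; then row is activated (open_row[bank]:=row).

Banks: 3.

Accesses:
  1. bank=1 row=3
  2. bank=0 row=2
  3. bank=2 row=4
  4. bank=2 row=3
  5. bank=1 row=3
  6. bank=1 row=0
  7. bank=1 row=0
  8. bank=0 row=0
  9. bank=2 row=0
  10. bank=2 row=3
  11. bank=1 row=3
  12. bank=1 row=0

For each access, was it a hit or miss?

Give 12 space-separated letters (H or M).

Acc 1: bank1 row3 -> MISS (open row3); precharges=0
Acc 2: bank0 row2 -> MISS (open row2); precharges=0
Acc 3: bank2 row4 -> MISS (open row4); precharges=0
Acc 4: bank2 row3 -> MISS (open row3); precharges=1
Acc 5: bank1 row3 -> HIT
Acc 6: bank1 row0 -> MISS (open row0); precharges=2
Acc 7: bank1 row0 -> HIT
Acc 8: bank0 row0 -> MISS (open row0); precharges=3
Acc 9: bank2 row0 -> MISS (open row0); precharges=4
Acc 10: bank2 row3 -> MISS (open row3); precharges=5
Acc 11: bank1 row3 -> MISS (open row3); precharges=6
Acc 12: bank1 row0 -> MISS (open row0); precharges=7

Answer: M M M M H M H M M M M M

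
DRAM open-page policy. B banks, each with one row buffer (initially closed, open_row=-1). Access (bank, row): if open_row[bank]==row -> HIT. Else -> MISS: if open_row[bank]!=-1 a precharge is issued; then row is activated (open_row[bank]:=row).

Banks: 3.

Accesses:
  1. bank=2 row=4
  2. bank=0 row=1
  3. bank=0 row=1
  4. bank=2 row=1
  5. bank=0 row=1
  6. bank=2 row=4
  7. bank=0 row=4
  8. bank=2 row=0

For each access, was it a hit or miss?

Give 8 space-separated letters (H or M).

Acc 1: bank2 row4 -> MISS (open row4); precharges=0
Acc 2: bank0 row1 -> MISS (open row1); precharges=0
Acc 3: bank0 row1 -> HIT
Acc 4: bank2 row1 -> MISS (open row1); precharges=1
Acc 5: bank0 row1 -> HIT
Acc 6: bank2 row4 -> MISS (open row4); precharges=2
Acc 7: bank0 row4 -> MISS (open row4); precharges=3
Acc 8: bank2 row0 -> MISS (open row0); precharges=4

Answer: M M H M H M M M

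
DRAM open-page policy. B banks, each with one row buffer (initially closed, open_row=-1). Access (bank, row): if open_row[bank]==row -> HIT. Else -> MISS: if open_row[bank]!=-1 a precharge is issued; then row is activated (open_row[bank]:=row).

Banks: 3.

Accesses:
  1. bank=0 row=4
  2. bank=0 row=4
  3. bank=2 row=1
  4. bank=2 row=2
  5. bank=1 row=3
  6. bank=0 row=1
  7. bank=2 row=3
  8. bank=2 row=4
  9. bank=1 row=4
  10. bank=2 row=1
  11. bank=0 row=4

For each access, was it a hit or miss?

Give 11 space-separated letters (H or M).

Acc 1: bank0 row4 -> MISS (open row4); precharges=0
Acc 2: bank0 row4 -> HIT
Acc 3: bank2 row1 -> MISS (open row1); precharges=0
Acc 4: bank2 row2 -> MISS (open row2); precharges=1
Acc 5: bank1 row3 -> MISS (open row3); precharges=1
Acc 6: bank0 row1 -> MISS (open row1); precharges=2
Acc 7: bank2 row3 -> MISS (open row3); precharges=3
Acc 8: bank2 row4 -> MISS (open row4); precharges=4
Acc 9: bank1 row4 -> MISS (open row4); precharges=5
Acc 10: bank2 row1 -> MISS (open row1); precharges=6
Acc 11: bank0 row4 -> MISS (open row4); precharges=7

Answer: M H M M M M M M M M M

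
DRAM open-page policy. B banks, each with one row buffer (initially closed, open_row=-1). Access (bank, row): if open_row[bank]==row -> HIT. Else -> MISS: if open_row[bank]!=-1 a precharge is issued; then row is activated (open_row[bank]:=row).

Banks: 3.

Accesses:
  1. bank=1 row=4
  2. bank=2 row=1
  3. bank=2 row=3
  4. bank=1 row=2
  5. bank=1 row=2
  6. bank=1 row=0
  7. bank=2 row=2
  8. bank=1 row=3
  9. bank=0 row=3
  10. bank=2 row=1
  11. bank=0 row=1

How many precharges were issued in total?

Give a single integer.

Acc 1: bank1 row4 -> MISS (open row4); precharges=0
Acc 2: bank2 row1 -> MISS (open row1); precharges=0
Acc 3: bank2 row3 -> MISS (open row3); precharges=1
Acc 4: bank1 row2 -> MISS (open row2); precharges=2
Acc 5: bank1 row2 -> HIT
Acc 6: bank1 row0 -> MISS (open row0); precharges=3
Acc 7: bank2 row2 -> MISS (open row2); precharges=4
Acc 8: bank1 row3 -> MISS (open row3); precharges=5
Acc 9: bank0 row3 -> MISS (open row3); precharges=5
Acc 10: bank2 row1 -> MISS (open row1); precharges=6
Acc 11: bank0 row1 -> MISS (open row1); precharges=7

Answer: 7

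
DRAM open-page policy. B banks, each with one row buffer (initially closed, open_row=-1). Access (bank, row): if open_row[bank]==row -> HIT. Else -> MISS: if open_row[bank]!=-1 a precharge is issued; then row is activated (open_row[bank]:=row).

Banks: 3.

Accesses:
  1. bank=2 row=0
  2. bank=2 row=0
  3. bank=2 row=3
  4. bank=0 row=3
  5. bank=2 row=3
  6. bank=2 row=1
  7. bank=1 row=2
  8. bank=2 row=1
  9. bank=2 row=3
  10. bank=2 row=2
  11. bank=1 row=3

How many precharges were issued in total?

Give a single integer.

Acc 1: bank2 row0 -> MISS (open row0); precharges=0
Acc 2: bank2 row0 -> HIT
Acc 3: bank2 row3 -> MISS (open row3); precharges=1
Acc 4: bank0 row3 -> MISS (open row3); precharges=1
Acc 5: bank2 row3 -> HIT
Acc 6: bank2 row1 -> MISS (open row1); precharges=2
Acc 7: bank1 row2 -> MISS (open row2); precharges=2
Acc 8: bank2 row1 -> HIT
Acc 9: bank2 row3 -> MISS (open row3); precharges=3
Acc 10: bank2 row2 -> MISS (open row2); precharges=4
Acc 11: bank1 row3 -> MISS (open row3); precharges=5

Answer: 5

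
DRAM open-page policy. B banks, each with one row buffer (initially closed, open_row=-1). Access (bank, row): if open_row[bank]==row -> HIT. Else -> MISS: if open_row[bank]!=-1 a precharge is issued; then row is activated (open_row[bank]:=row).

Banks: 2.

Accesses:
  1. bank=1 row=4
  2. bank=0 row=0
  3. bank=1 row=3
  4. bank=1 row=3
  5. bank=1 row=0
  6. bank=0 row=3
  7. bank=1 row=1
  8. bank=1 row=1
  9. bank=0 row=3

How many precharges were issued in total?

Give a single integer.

Acc 1: bank1 row4 -> MISS (open row4); precharges=0
Acc 2: bank0 row0 -> MISS (open row0); precharges=0
Acc 3: bank1 row3 -> MISS (open row3); precharges=1
Acc 4: bank1 row3 -> HIT
Acc 5: bank1 row0 -> MISS (open row0); precharges=2
Acc 6: bank0 row3 -> MISS (open row3); precharges=3
Acc 7: bank1 row1 -> MISS (open row1); precharges=4
Acc 8: bank1 row1 -> HIT
Acc 9: bank0 row3 -> HIT

Answer: 4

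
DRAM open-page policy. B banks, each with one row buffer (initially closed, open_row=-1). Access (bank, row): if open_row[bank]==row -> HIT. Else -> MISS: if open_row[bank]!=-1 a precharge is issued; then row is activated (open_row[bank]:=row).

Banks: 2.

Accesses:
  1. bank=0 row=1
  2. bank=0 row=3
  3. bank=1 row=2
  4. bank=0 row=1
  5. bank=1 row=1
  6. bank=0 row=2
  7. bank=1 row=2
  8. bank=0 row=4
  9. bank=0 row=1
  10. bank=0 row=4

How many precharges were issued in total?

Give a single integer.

Answer: 8

Derivation:
Acc 1: bank0 row1 -> MISS (open row1); precharges=0
Acc 2: bank0 row3 -> MISS (open row3); precharges=1
Acc 3: bank1 row2 -> MISS (open row2); precharges=1
Acc 4: bank0 row1 -> MISS (open row1); precharges=2
Acc 5: bank1 row1 -> MISS (open row1); precharges=3
Acc 6: bank0 row2 -> MISS (open row2); precharges=4
Acc 7: bank1 row2 -> MISS (open row2); precharges=5
Acc 8: bank0 row4 -> MISS (open row4); precharges=6
Acc 9: bank0 row1 -> MISS (open row1); precharges=7
Acc 10: bank0 row4 -> MISS (open row4); precharges=8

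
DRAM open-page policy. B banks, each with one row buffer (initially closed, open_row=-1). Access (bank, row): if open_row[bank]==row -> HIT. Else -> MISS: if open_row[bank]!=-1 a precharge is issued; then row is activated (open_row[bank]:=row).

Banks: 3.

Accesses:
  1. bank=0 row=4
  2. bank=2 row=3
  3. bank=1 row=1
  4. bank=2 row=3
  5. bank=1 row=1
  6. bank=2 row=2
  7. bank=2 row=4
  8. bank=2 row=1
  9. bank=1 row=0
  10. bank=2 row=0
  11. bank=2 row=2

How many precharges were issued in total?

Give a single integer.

Answer: 6

Derivation:
Acc 1: bank0 row4 -> MISS (open row4); precharges=0
Acc 2: bank2 row3 -> MISS (open row3); precharges=0
Acc 3: bank1 row1 -> MISS (open row1); precharges=0
Acc 4: bank2 row3 -> HIT
Acc 5: bank1 row1 -> HIT
Acc 6: bank2 row2 -> MISS (open row2); precharges=1
Acc 7: bank2 row4 -> MISS (open row4); precharges=2
Acc 8: bank2 row1 -> MISS (open row1); precharges=3
Acc 9: bank1 row0 -> MISS (open row0); precharges=4
Acc 10: bank2 row0 -> MISS (open row0); precharges=5
Acc 11: bank2 row2 -> MISS (open row2); precharges=6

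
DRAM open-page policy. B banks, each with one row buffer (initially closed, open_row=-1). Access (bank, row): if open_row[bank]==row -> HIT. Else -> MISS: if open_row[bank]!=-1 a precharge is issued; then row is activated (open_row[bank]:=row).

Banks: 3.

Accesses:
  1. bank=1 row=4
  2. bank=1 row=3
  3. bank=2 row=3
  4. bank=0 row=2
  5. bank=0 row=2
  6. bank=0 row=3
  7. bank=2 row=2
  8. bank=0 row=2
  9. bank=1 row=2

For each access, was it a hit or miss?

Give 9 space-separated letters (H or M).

Acc 1: bank1 row4 -> MISS (open row4); precharges=0
Acc 2: bank1 row3 -> MISS (open row3); precharges=1
Acc 3: bank2 row3 -> MISS (open row3); precharges=1
Acc 4: bank0 row2 -> MISS (open row2); precharges=1
Acc 5: bank0 row2 -> HIT
Acc 6: bank0 row3 -> MISS (open row3); precharges=2
Acc 7: bank2 row2 -> MISS (open row2); precharges=3
Acc 8: bank0 row2 -> MISS (open row2); precharges=4
Acc 9: bank1 row2 -> MISS (open row2); precharges=5

Answer: M M M M H M M M M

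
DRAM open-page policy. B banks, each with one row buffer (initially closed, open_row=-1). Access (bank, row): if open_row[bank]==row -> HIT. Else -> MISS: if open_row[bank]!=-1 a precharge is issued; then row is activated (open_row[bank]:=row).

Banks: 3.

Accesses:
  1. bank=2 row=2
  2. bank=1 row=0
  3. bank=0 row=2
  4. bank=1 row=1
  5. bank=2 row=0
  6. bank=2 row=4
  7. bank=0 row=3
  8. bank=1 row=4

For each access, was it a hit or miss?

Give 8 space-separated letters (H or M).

Acc 1: bank2 row2 -> MISS (open row2); precharges=0
Acc 2: bank1 row0 -> MISS (open row0); precharges=0
Acc 3: bank0 row2 -> MISS (open row2); precharges=0
Acc 4: bank1 row1 -> MISS (open row1); precharges=1
Acc 5: bank2 row0 -> MISS (open row0); precharges=2
Acc 6: bank2 row4 -> MISS (open row4); precharges=3
Acc 7: bank0 row3 -> MISS (open row3); precharges=4
Acc 8: bank1 row4 -> MISS (open row4); precharges=5

Answer: M M M M M M M M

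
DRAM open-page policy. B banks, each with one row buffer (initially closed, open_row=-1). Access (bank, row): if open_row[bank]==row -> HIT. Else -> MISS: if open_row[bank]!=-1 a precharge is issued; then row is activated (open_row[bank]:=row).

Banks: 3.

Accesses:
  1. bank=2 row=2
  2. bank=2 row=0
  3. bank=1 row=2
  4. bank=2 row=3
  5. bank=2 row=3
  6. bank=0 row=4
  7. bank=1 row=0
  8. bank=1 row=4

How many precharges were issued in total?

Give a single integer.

Answer: 4

Derivation:
Acc 1: bank2 row2 -> MISS (open row2); precharges=0
Acc 2: bank2 row0 -> MISS (open row0); precharges=1
Acc 3: bank1 row2 -> MISS (open row2); precharges=1
Acc 4: bank2 row3 -> MISS (open row3); precharges=2
Acc 5: bank2 row3 -> HIT
Acc 6: bank0 row4 -> MISS (open row4); precharges=2
Acc 7: bank1 row0 -> MISS (open row0); precharges=3
Acc 8: bank1 row4 -> MISS (open row4); precharges=4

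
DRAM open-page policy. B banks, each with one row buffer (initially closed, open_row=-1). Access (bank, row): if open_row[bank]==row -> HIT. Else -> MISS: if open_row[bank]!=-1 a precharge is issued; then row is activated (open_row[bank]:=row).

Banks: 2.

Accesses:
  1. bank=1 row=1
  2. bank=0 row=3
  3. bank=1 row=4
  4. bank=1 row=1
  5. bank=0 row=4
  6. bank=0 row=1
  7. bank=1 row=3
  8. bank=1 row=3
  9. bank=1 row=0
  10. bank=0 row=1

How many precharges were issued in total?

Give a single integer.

Acc 1: bank1 row1 -> MISS (open row1); precharges=0
Acc 2: bank0 row3 -> MISS (open row3); precharges=0
Acc 3: bank1 row4 -> MISS (open row4); precharges=1
Acc 4: bank1 row1 -> MISS (open row1); precharges=2
Acc 5: bank0 row4 -> MISS (open row4); precharges=3
Acc 6: bank0 row1 -> MISS (open row1); precharges=4
Acc 7: bank1 row3 -> MISS (open row3); precharges=5
Acc 8: bank1 row3 -> HIT
Acc 9: bank1 row0 -> MISS (open row0); precharges=6
Acc 10: bank0 row1 -> HIT

Answer: 6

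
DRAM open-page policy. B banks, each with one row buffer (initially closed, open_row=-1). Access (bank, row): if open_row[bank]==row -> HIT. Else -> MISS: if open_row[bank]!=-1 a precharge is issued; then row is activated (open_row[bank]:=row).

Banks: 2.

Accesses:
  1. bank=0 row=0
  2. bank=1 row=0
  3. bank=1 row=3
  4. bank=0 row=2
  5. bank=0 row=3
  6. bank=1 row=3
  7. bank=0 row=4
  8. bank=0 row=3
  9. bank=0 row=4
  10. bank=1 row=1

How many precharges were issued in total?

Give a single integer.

Acc 1: bank0 row0 -> MISS (open row0); precharges=0
Acc 2: bank1 row0 -> MISS (open row0); precharges=0
Acc 3: bank1 row3 -> MISS (open row3); precharges=1
Acc 4: bank0 row2 -> MISS (open row2); precharges=2
Acc 5: bank0 row3 -> MISS (open row3); precharges=3
Acc 6: bank1 row3 -> HIT
Acc 7: bank0 row4 -> MISS (open row4); precharges=4
Acc 8: bank0 row3 -> MISS (open row3); precharges=5
Acc 9: bank0 row4 -> MISS (open row4); precharges=6
Acc 10: bank1 row1 -> MISS (open row1); precharges=7

Answer: 7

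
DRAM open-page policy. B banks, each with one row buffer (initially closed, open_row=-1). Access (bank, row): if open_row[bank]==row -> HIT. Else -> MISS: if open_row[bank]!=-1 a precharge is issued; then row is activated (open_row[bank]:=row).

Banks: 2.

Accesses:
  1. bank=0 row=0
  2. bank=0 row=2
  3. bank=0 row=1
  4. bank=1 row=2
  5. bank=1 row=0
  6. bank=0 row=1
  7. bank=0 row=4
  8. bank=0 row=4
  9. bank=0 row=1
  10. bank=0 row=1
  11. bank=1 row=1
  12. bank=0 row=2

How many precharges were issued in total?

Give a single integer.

Acc 1: bank0 row0 -> MISS (open row0); precharges=0
Acc 2: bank0 row2 -> MISS (open row2); precharges=1
Acc 3: bank0 row1 -> MISS (open row1); precharges=2
Acc 4: bank1 row2 -> MISS (open row2); precharges=2
Acc 5: bank1 row0 -> MISS (open row0); precharges=3
Acc 6: bank0 row1 -> HIT
Acc 7: bank0 row4 -> MISS (open row4); precharges=4
Acc 8: bank0 row4 -> HIT
Acc 9: bank0 row1 -> MISS (open row1); precharges=5
Acc 10: bank0 row1 -> HIT
Acc 11: bank1 row1 -> MISS (open row1); precharges=6
Acc 12: bank0 row2 -> MISS (open row2); precharges=7

Answer: 7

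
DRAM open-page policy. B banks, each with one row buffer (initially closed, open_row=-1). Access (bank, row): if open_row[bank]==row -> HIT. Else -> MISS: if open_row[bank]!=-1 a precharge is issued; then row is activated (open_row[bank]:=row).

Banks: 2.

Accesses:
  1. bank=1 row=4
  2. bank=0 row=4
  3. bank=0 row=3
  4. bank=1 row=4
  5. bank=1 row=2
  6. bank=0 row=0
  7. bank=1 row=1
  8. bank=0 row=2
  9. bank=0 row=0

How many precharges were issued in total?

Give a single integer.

Answer: 6

Derivation:
Acc 1: bank1 row4 -> MISS (open row4); precharges=0
Acc 2: bank0 row4 -> MISS (open row4); precharges=0
Acc 3: bank0 row3 -> MISS (open row3); precharges=1
Acc 4: bank1 row4 -> HIT
Acc 5: bank1 row2 -> MISS (open row2); precharges=2
Acc 6: bank0 row0 -> MISS (open row0); precharges=3
Acc 7: bank1 row1 -> MISS (open row1); precharges=4
Acc 8: bank0 row2 -> MISS (open row2); precharges=5
Acc 9: bank0 row0 -> MISS (open row0); precharges=6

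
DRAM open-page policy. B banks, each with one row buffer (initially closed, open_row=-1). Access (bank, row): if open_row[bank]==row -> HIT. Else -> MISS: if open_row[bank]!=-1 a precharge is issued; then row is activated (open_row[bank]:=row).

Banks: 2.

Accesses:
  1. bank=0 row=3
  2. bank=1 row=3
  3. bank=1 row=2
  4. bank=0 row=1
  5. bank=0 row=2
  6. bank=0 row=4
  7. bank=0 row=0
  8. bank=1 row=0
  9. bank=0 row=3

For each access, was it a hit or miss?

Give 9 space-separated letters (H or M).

Answer: M M M M M M M M M

Derivation:
Acc 1: bank0 row3 -> MISS (open row3); precharges=0
Acc 2: bank1 row3 -> MISS (open row3); precharges=0
Acc 3: bank1 row2 -> MISS (open row2); precharges=1
Acc 4: bank0 row1 -> MISS (open row1); precharges=2
Acc 5: bank0 row2 -> MISS (open row2); precharges=3
Acc 6: bank0 row4 -> MISS (open row4); precharges=4
Acc 7: bank0 row0 -> MISS (open row0); precharges=5
Acc 8: bank1 row0 -> MISS (open row0); precharges=6
Acc 9: bank0 row3 -> MISS (open row3); precharges=7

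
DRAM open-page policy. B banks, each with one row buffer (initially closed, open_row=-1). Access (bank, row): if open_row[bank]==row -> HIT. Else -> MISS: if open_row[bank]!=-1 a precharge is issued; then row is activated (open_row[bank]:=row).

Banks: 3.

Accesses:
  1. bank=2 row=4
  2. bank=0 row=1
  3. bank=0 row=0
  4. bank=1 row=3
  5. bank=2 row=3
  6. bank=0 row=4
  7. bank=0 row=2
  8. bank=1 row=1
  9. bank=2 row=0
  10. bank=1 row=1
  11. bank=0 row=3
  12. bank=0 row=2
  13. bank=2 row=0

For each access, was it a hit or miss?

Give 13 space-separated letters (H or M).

Answer: M M M M M M M M M H M M H

Derivation:
Acc 1: bank2 row4 -> MISS (open row4); precharges=0
Acc 2: bank0 row1 -> MISS (open row1); precharges=0
Acc 3: bank0 row0 -> MISS (open row0); precharges=1
Acc 4: bank1 row3 -> MISS (open row3); precharges=1
Acc 5: bank2 row3 -> MISS (open row3); precharges=2
Acc 6: bank0 row4 -> MISS (open row4); precharges=3
Acc 7: bank0 row2 -> MISS (open row2); precharges=4
Acc 8: bank1 row1 -> MISS (open row1); precharges=5
Acc 9: bank2 row0 -> MISS (open row0); precharges=6
Acc 10: bank1 row1 -> HIT
Acc 11: bank0 row3 -> MISS (open row3); precharges=7
Acc 12: bank0 row2 -> MISS (open row2); precharges=8
Acc 13: bank2 row0 -> HIT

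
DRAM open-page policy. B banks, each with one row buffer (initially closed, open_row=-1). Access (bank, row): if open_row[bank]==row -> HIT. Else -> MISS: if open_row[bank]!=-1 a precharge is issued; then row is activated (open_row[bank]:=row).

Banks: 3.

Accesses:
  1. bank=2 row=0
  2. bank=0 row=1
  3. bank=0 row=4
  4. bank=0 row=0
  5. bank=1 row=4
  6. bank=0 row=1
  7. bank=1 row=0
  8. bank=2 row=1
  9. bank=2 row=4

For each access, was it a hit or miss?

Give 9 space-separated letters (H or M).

Answer: M M M M M M M M M

Derivation:
Acc 1: bank2 row0 -> MISS (open row0); precharges=0
Acc 2: bank0 row1 -> MISS (open row1); precharges=0
Acc 3: bank0 row4 -> MISS (open row4); precharges=1
Acc 4: bank0 row0 -> MISS (open row0); precharges=2
Acc 5: bank1 row4 -> MISS (open row4); precharges=2
Acc 6: bank0 row1 -> MISS (open row1); precharges=3
Acc 7: bank1 row0 -> MISS (open row0); precharges=4
Acc 8: bank2 row1 -> MISS (open row1); precharges=5
Acc 9: bank2 row4 -> MISS (open row4); precharges=6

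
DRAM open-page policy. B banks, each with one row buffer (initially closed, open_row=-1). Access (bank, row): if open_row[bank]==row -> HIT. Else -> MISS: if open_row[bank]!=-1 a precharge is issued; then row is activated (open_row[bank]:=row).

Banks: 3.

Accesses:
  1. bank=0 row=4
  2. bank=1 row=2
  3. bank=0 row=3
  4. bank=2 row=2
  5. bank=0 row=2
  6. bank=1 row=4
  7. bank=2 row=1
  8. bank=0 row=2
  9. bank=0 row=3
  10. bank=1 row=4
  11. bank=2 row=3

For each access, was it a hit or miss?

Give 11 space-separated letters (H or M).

Acc 1: bank0 row4 -> MISS (open row4); precharges=0
Acc 2: bank1 row2 -> MISS (open row2); precharges=0
Acc 3: bank0 row3 -> MISS (open row3); precharges=1
Acc 4: bank2 row2 -> MISS (open row2); precharges=1
Acc 5: bank0 row2 -> MISS (open row2); precharges=2
Acc 6: bank1 row4 -> MISS (open row4); precharges=3
Acc 7: bank2 row1 -> MISS (open row1); precharges=4
Acc 8: bank0 row2 -> HIT
Acc 9: bank0 row3 -> MISS (open row3); precharges=5
Acc 10: bank1 row4 -> HIT
Acc 11: bank2 row3 -> MISS (open row3); precharges=6

Answer: M M M M M M M H M H M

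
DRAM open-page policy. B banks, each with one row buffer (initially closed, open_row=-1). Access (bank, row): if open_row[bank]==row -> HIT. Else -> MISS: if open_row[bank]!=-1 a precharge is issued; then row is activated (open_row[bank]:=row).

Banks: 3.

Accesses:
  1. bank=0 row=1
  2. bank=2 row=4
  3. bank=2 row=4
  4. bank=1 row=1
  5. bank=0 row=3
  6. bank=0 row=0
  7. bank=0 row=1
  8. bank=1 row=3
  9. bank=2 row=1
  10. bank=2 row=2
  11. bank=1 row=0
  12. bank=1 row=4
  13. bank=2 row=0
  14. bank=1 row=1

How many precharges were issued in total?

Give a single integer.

Answer: 10

Derivation:
Acc 1: bank0 row1 -> MISS (open row1); precharges=0
Acc 2: bank2 row4 -> MISS (open row4); precharges=0
Acc 3: bank2 row4 -> HIT
Acc 4: bank1 row1 -> MISS (open row1); precharges=0
Acc 5: bank0 row3 -> MISS (open row3); precharges=1
Acc 6: bank0 row0 -> MISS (open row0); precharges=2
Acc 7: bank0 row1 -> MISS (open row1); precharges=3
Acc 8: bank1 row3 -> MISS (open row3); precharges=4
Acc 9: bank2 row1 -> MISS (open row1); precharges=5
Acc 10: bank2 row2 -> MISS (open row2); precharges=6
Acc 11: bank1 row0 -> MISS (open row0); precharges=7
Acc 12: bank1 row4 -> MISS (open row4); precharges=8
Acc 13: bank2 row0 -> MISS (open row0); precharges=9
Acc 14: bank1 row1 -> MISS (open row1); precharges=10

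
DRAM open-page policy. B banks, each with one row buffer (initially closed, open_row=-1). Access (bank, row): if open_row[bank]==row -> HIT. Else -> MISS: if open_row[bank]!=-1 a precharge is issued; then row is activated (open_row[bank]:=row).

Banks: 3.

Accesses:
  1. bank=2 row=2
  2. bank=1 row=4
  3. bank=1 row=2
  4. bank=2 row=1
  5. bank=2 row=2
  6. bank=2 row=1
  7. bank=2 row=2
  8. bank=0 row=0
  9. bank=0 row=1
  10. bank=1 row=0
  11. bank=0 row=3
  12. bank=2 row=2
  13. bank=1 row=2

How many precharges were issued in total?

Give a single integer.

Answer: 9

Derivation:
Acc 1: bank2 row2 -> MISS (open row2); precharges=0
Acc 2: bank1 row4 -> MISS (open row4); precharges=0
Acc 3: bank1 row2 -> MISS (open row2); precharges=1
Acc 4: bank2 row1 -> MISS (open row1); precharges=2
Acc 5: bank2 row2 -> MISS (open row2); precharges=3
Acc 6: bank2 row1 -> MISS (open row1); precharges=4
Acc 7: bank2 row2 -> MISS (open row2); precharges=5
Acc 8: bank0 row0 -> MISS (open row0); precharges=5
Acc 9: bank0 row1 -> MISS (open row1); precharges=6
Acc 10: bank1 row0 -> MISS (open row0); precharges=7
Acc 11: bank0 row3 -> MISS (open row3); precharges=8
Acc 12: bank2 row2 -> HIT
Acc 13: bank1 row2 -> MISS (open row2); precharges=9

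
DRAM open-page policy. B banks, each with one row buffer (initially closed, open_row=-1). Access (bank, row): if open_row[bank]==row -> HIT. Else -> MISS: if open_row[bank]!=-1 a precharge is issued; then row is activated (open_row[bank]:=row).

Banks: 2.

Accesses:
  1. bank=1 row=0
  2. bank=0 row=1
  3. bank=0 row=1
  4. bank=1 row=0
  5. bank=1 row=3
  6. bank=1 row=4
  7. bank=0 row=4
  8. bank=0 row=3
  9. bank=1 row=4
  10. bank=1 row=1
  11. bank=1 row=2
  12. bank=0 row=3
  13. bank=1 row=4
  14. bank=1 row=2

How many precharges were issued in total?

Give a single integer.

Answer: 8

Derivation:
Acc 1: bank1 row0 -> MISS (open row0); precharges=0
Acc 2: bank0 row1 -> MISS (open row1); precharges=0
Acc 3: bank0 row1 -> HIT
Acc 4: bank1 row0 -> HIT
Acc 5: bank1 row3 -> MISS (open row3); precharges=1
Acc 6: bank1 row4 -> MISS (open row4); precharges=2
Acc 7: bank0 row4 -> MISS (open row4); precharges=3
Acc 8: bank0 row3 -> MISS (open row3); precharges=4
Acc 9: bank1 row4 -> HIT
Acc 10: bank1 row1 -> MISS (open row1); precharges=5
Acc 11: bank1 row2 -> MISS (open row2); precharges=6
Acc 12: bank0 row3 -> HIT
Acc 13: bank1 row4 -> MISS (open row4); precharges=7
Acc 14: bank1 row2 -> MISS (open row2); precharges=8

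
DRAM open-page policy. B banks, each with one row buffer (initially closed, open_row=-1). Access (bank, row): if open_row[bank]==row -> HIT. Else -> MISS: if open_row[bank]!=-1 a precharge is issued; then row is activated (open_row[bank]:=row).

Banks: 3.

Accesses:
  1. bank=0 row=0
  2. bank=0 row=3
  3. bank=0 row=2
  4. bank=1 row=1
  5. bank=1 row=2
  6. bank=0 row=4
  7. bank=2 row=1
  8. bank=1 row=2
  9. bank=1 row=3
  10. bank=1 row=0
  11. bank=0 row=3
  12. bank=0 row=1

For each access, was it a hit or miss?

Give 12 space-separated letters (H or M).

Answer: M M M M M M M H M M M M

Derivation:
Acc 1: bank0 row0 -> MISS (open row0); precharges=0
Acc 2: bank0 row3 -> MISS (open row3); precharges=1
Acc 3: bank0 row2 -> MISS (open row2); precharges=2
Acc 4: bank1 row1 -> MISS (open row1); precharges=2
Acc 5: bank1 row2 -> MISS (open row2); precharges=3
Acc 6: bank0 row4 -> MISS (open row4); precharges=4
Acc 7: bank2 row1 -> MISS (open row1); precharges=4
Acc 8: bank1 row2 -> HIT
Acc 9: bank1 row3 -> MISS (open row3); precharges=5
Acc 10: bank1 row0 -> MISS (open row0); precharges=6
Acc 11: bank0 row3 -> MISS (open row3); precharges=7
Acc 12: bank0 row1 -> MISS (open row1); precharges=8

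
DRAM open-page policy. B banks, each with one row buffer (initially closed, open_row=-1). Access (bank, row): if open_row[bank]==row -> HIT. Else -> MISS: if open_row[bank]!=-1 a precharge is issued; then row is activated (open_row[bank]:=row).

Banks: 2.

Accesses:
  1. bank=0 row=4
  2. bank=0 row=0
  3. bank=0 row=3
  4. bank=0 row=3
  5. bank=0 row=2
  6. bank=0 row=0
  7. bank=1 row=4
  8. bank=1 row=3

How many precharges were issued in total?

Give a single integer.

Answer: 5

Derivation:
Acc 1: bank0 row4 -> MISS (open row4); precharges=0
Acc 2: bank0 row0 -> MISS (open row0); precharges=1
Acc 3: bank0 row3 -> MISS (open row3); precharges=2
Acc 4: bank0 row3 -> HIT
Acc 5: bank0 row2 -> MISS (open row2); precharges=3
Acc 6: bank0 row0 -> MISS (open row0); precharges=4
Acc 7: bank1 row4 -> MISS (open row4); precharges=4
Acc 8: bank1 row3 -> MISS (open row3); precharges=5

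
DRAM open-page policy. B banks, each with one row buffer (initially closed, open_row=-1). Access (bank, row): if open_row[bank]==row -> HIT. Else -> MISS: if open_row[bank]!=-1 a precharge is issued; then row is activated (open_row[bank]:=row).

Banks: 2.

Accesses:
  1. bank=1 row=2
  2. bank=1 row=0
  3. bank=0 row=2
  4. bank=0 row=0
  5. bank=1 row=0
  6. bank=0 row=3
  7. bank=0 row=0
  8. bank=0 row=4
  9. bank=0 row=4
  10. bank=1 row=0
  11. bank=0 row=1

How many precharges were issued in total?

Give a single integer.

Acc 1: bank1 row2 -> MISS (open row2); precharges=0
Acc 2: bank1 row0 -> MISS (open row0); precharges=1
Acc 3: bank0 row2 -> MISS (open row2); precharges=1
Acc 4: bank0 row0 -> MISS (open row0); precharges=2
Acc 5: bank1 row0 -> HIT
Acc 6: bank0 row3 -> MISS (open row3); precharges=3
Acc 7: bank0 row0 -> MISS (open row0); precharges=4
Acc 8: bank0 row4 -> MISS (open row4); precharges=5
Acc 9: bank0 row4 -> HIT
Acc 10: bank1 row0 -> HIT
Acc 11: bank0 row1 -> MISS (open row1); precharges=6

Answer: 6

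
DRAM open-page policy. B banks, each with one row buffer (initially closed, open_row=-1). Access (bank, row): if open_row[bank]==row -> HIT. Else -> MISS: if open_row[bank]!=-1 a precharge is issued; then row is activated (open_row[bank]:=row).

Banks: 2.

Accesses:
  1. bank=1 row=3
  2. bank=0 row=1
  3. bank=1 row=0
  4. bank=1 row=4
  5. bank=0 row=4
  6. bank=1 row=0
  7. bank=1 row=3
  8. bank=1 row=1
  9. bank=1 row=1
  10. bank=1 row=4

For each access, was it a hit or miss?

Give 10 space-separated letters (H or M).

Answer: M M M M M M M M H M

Derivation:
Acc 1: bank1 row3 -> MISS (open row3); precharges=0
Acc 2: bank0 row1 -> MISS (open row1); precharges=0
Acc 3: bank1 row0 -> MISS (open row0); precharges=1
Acc 4: bank1 row4 -> MISS (open row4); precharges=2
Acc 5: bank0 row4 -> MISS (open row4); precharges=3
Acc 6: bank1 row0 -> MISS (open row0); precharges=4
Acc 7: bank1 row3 -> MISS (open row3); precharges=5
Acc 8: bank1 row1 -> MISS (open row1); precharges=6
Acc 9: bank1 row1 -> HIT
Acc 10: bank1 row4 -> MISS (open row4); precharges=7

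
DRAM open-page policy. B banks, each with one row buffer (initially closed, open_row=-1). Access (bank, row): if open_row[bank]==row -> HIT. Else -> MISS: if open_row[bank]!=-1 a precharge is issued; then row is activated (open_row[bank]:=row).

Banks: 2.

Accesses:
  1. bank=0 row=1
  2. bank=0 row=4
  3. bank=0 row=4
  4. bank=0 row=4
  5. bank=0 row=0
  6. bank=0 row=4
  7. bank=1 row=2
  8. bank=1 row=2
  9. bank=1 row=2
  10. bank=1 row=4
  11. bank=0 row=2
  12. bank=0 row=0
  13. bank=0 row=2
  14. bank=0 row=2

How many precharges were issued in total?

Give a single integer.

Answer: 7

Derivation:
Acc 1: bank0 row1 -> MISS (open row1); precharges=0
Acc 2: bank0 row4 -> MISS (open row4); precharges=1
Acc 3: bank0 row4 -> HIT
Acc 4: bank0 row4 -> HIT
Acc 5: bank0 row0 -> MISS (open row0); precharges=2
Acc 6: bank0 row4 -> MISS (open row4); precharges=3
Acc 7: bank1 row2 -> MISS (open row2); precharges=3
Acc 8: bank1 row2 -> HIT
Acc 9: bank1 row2 -> HIT
Acc 10: bank1 row4 -> MISS (open row4); precharges=4
Acc 11: bank0 row2 -> MISS (open row2); precharges=5
Acc 12: bank0 row0 -> MISS (open row0); precharges=6
Acc 13: bank0 row2 -> MISS (open row2); precharges=7
Acc 14: bank0 row2 -> HIT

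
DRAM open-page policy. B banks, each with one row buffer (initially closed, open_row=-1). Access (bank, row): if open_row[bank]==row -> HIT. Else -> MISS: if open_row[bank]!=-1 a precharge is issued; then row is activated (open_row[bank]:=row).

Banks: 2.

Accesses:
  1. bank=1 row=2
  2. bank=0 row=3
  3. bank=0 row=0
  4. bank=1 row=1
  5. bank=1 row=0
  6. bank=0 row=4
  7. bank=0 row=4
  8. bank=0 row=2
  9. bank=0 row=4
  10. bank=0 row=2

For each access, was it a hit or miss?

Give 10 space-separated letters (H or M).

Acc 1: bank1 row2 -> MISS (open row2); precharges=0
Acc 2: bank0 row3 -> MISS (open row3); precharges=0
Acc 3: bank0 row0 -> MISS (open row0); precharges=1
Acc 4: bank1 row1 -> MISS (open row1); precharges=2
Acc 5: bank1 row0 -> MISS (open row0); precharges=3
Acc 6: bank0 row4 -> MISS (open row4); precharges=4
Acc 7: bank0 row4 -> HIT
Acc 8: bank0 row2 -> MISS (open row2); precharges=5
Acc 9: bank0 row4 -> MISS (open row4); precharges=6
Acc 10: bank0 row2 -> MISS (open row2); precharges=7

Answer: M M M M M M H M M M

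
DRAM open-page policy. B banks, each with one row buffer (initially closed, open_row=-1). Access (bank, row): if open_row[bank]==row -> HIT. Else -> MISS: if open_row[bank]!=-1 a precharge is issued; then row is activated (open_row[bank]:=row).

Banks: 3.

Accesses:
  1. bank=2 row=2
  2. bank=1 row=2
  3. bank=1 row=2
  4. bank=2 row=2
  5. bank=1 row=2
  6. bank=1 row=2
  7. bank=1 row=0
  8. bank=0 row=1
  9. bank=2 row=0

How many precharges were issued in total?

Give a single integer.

Answer: 2

Derivation:
Acc 1: bank2 row2 -> MISS (open row2); precharges=0
Acc 2: bank1 row2 -> MISS (open row2); precharges=0
Acc 3: bank1 row2 -> HIT
Acc 4: bank2 row2 -> HIT
Acc 5: bank1 row2 -> HIT
Acc 6: bank1 row2 -> HIT
Acc 7: bank1 row0 -> MISS (open row0); precharges=1
Acc 8: bank0 row1 -> MISS (open row1); precharges=1
Acc 9: bank2 row0 -> MISS (open row0); precharges=2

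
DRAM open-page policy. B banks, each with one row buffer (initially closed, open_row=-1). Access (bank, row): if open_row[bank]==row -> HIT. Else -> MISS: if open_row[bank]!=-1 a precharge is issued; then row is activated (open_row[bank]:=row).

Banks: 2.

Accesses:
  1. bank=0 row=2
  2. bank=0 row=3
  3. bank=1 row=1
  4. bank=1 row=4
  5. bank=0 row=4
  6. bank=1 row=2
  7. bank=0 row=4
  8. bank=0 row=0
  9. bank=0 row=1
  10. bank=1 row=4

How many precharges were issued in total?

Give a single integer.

Acc 1: bank0 row2 -> MISS (open row2); precharges=0
Acc 2: bank0 row3 -> MISS (open row3); precharges=1
Acc 3: bank1 row1 -> MISS (open row1); precharges=1
Acc 4: bank1 row4 -> MISS (open row4); precharges=2
Acc 5: bank0 row4 -> MISS (open row4); precharges=3
Acc 6: bank1 row2 -> MISS (open row2); precharges=4
Acc 7: bank0 row4 -> HIT
Acc 8: bank0 row0 -> MISS (open row0); precharges=5
Acc 9: bank0 row1 -> MISS (open row1); precharges=6
Acc 10: bank1 row4 -> MISS (open row4); precharges=7

Answer: 7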